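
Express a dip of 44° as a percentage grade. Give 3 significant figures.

grade % = 100 × tan 44° = 100 × 0.9657

96.6%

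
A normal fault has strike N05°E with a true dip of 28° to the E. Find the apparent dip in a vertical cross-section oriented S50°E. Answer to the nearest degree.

24°

The section lies 55° from the strike.
tan α = tan 28° × sin 55° = 0.5317 × 0.8192 = 0.4356
α = arctan(0.4356) = 23.54°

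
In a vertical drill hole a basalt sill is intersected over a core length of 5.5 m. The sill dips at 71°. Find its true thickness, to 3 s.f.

True thickness t = h · cos(dip) = 5.5 × cos 71°
t = 5.5 × 0.3256 = 1.791 m

1.79 m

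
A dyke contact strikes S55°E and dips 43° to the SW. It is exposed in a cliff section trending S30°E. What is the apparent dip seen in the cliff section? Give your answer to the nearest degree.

22°

The section lies 25° from the strike.
tan(apparent dip) = tan 43° · sin 25° = 0.3941
α = arctan(0.3941) = 21.51°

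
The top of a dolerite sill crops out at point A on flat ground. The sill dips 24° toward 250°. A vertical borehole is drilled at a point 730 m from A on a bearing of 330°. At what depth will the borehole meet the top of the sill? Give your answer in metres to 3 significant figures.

56.4 m

The hole lies 80° from the dip direction, so the down-dip offset is 730 × cos 80° = 126.76 m.
Depth = down-dip offset × tan(dip) = 126.76 × tan 24° = 126.76 × 0.4452
Depth = 56.44 m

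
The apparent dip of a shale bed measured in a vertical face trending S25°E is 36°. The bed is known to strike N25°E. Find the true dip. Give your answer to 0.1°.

β = acute angle between strike N25°E and section S25°E = 50°.
tan(true dip) = tan 36° / sin 50° = 0.9484
true dip = arctan 0.9484 = 43.48°

43.5°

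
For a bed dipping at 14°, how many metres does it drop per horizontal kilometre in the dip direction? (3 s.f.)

drop per km = 1000 × tan 14° = 1000 × 0.2493

249 m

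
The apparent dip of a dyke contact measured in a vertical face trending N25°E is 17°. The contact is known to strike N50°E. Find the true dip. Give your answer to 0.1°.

35.9°

β = acute angle between strike N50°E and section N25°E = 25°.
tan δ = tan α / sin β = tan 17° / sin 25° = 0.3057 / 0.4226 = 0.7234
δ = arctan(0.7234) = 35.88°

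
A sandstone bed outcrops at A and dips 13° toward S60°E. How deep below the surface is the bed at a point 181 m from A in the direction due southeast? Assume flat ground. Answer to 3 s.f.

40.4 m

The hole lies 15° from the dip direction, so the down-dip offset is 181 × cos 15° = 174.83 m.
Depth = down-dip offset × tan(dip) = 174.83 × tan 13° = 174.83 × 0.2309
Depth = 40.36 m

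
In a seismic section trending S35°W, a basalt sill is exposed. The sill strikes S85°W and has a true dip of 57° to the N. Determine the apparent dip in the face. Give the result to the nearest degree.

Angle between strike (S85°W) and section (S35°W): β = 50°.
tan(apparent dip) = tan 57° · sin 50° = 1.1796
apparent dip = arctan 1.1796 = 49.71°

50°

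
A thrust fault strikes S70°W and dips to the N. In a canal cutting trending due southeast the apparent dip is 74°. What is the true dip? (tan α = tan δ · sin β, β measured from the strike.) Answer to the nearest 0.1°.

75.4°

The section is 65° from the strike.
tan δ = tan α / sin β = tan 74° / sin 65° = 3.4874 / 0.9063 = 3.8479
true dip = arctan 3.8479 = 75.43°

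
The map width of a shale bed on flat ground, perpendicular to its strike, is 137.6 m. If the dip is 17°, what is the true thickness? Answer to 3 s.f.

40.2 m

True thickness t = w · sin(dip) = 137.6 × sin 17°
t = 137.6 × 0.2924 = 40.230 m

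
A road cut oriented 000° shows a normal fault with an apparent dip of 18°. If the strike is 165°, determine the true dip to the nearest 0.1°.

β = acute angle between strike 165° and section 000° = 15°.
tan(true dip) = tan 18° / sin 15° = 1.2554
δ = arctan(1.2554) = 51.46°

51.5°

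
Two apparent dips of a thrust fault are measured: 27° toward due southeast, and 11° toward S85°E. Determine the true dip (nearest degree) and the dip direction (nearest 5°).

Each apparent-dip line lies in the plane. As unit vectors (x east, y north, z up), v₁ plunges 27°→due southeast and v₂ plunges 11°→S85°E.
n = v₁ × v₂ = (0.081, -0.324, 0.562) (taken with n_z > 0).
Dip δ = arctan(|n_h|/n_z) = arctan(0.334/0.562) = 30.7°.
Dip direction = atan2(0.081, -0.324) = 166° (azimuth of n's horizontal projection).

true dip 31°, dip direction 165°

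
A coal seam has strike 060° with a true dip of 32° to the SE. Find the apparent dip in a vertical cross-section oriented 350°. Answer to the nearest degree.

30°

The section lies 70° from the strike.
tan α = tan 32° × sin 70° = 0.6249 × 0.9397 = 0.5872
α = arctan(0.5872) = 30.42°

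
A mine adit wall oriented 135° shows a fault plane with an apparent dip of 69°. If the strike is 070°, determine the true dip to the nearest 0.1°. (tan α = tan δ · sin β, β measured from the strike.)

70.8°

β = acute angle between strike 070° and section 135° = 65°.
tan(true dip) = tan 69° / sin 65° = 2.8744
δ = arctan(2.8744) = 70.82°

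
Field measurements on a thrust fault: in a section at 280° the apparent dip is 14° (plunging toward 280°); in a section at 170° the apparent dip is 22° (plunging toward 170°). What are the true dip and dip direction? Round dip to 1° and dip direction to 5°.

Represent each trace as a vector plunging at its apparent dip toward its trend (east-north-up frame): v₁ = (-0.956, 0.168, -0.242), v₂ = (0.161, -0.913, -0.375).
The plane normal is n = v₁ × v₂ ∝ (-0.284, -0.397, 0.845).
Dip δ = arctan(|n_h|/n_z) = arctan(0.488/0.845) = 30.0°.
Dip direction = atan2(-0.284, -0.397) = 216° (azimuth of n's horizontal projection).

true dip 30°, dip direction 215°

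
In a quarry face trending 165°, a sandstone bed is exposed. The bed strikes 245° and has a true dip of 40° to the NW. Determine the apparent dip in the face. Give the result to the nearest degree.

The strike is 245° and the section trends 165°; the acute angle between them is β = 80°.
tan α = tan 40° × sin 80° = 0.8391 × 0.9848 = 0.8264
α = arctan(0.8264) = 39.57°

40°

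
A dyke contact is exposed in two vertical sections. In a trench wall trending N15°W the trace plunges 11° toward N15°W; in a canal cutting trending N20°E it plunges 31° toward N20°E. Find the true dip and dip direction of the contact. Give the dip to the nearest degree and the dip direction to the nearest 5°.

true dip 38°, dip direction 060°

Each apparent-dip line lies in the plane. As unit vectors (x east, y north, z up), v₁ plunges 11°→N15°W and v₂ plunges 31°→N20°E.
The plane normal is n = v₁ × v₂ ∝ (0.335, 0.187, 0.483).
tan δ = √(n_x²+n_y²)/n_z = 0.383/0.483, so δ = 38.5°.
The horizontal component of n points toward azimuth atan2(n_x, n_y) = 61°, the dip direction.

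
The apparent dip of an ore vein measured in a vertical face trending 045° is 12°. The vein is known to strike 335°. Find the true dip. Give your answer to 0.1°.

12.7°

β = acute angle between strike 335° and section 045° = 70°.
tan δ = tan α / sin β = tan 12° / sin 70° = 0.2126 / 0.9397 = 0.2262
true dip = arctan 0.2262 = 12.75°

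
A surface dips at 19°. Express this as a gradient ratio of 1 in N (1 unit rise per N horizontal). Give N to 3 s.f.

1 in 2.90

1 : N means tan θ = 1/N, so N = 1/tan 19° = 1/0.3443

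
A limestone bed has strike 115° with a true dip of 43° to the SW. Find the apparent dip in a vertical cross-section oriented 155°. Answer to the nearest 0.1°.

Angle between strike (115°) and section (155°): β = 40°.
tan α = tan 43° × sin 40° = 0.9325 × 0.6428 = 0.5994
apparent dip = arctan 0.5994 = 30.94°

30.9°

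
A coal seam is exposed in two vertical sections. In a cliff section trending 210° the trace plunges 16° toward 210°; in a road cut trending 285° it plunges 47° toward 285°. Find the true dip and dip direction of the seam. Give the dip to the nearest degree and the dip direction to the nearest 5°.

true dip 47°, dip direction 285°

The two traces are lines in the plane: v₁ = (sin 210°·cos 16°, cos 210°·cos 16°, −sin 16°), v₂ = (sin 285°·cos 47°, cos 285°·cos 47°, −sin 47°).
n = v₁ × v₂ = (-0.657, 0.170, 0.633) (taken with n_z > 0).
True dip = arccos(n_z / |n|) = arccos(0.6820) = 47.0°.
Dip direction = atan2(-0.657, 0.170) = 284° (azimuth of n's horizontal projection).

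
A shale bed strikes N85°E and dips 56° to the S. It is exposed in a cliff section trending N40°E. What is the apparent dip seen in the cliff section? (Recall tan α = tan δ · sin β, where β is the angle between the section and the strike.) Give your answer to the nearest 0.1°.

Angle between strike (N85°E) and section (N40°E): β = 45°.
tan(apparent dip) = tan 56° · sin 45° = 1.0483
α = arctan(1.0483) = 46.35°

46.4°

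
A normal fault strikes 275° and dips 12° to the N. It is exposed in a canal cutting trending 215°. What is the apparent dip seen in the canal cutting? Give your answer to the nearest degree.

10°

The strike is 275° and the section trends 215°; the acute angle between them is β = 60°.
tan α = tan 12° × sin 60° = 0.2126 × 0.8660 = 0.1841
apparent dip = arctan 0.1841 = 10.43°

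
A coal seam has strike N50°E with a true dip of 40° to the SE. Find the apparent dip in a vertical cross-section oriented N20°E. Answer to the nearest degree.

The strike is N50°E and the section trends N20°E; the acute angle between them is β = 30°.
tan α = tan 40° × sin 30° = 0.8391 × 0.5000 = 0.4195
α = arctan(0.4195) = 22.76°

23°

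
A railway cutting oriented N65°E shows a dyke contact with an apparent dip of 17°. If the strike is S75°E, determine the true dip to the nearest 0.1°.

β = acute angle between strike S75°E and section N65°E = 40°.
tan(true dip) = tan 17° / sin 40° = 0.4756
δ = arctan(0.4756) = 25.44°

25.4°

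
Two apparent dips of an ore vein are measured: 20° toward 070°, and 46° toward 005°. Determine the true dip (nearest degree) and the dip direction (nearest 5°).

true dip 46°, dip direction 000°

The two traces are lines in the plane: v₁ = (sin 70°·cos 20°, cos 70°·cos 20°, −sin 20°), v₂ = (sin 5°·cos 46°, cos 5°·cos 46°, −sin 46°).
Cross product v₁ × v₂ gives the pole to the plane: n ∝ (0.005, 0.614, 0.592).
True dip = arccos(n_z / |n|) = arccos(0.6936) = 46.1°.
The horizontal component of n points toward azimuth atan2(n_x, n_y) = 1°, the dip direction.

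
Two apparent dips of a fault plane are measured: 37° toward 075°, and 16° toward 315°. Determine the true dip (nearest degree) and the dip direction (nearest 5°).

true dip 47°, dip direction 030°

Each apparent-dip line lies in the plane. As unit vectors (x east, y north, z up), v₁ plunges 37°→075° and v₂ plunges 16°→315°.
The plane normal is n = v₁ × v₂ ∝ (0.352, 0.622, 0.665).
tan δ = √(n_x²+n_y²)/n_z = 0.714/0.665, so δ = 47.1°.
Dip direction = azimuth of (n_x, n_y) = atan2(0.352, 0.622) = 30°.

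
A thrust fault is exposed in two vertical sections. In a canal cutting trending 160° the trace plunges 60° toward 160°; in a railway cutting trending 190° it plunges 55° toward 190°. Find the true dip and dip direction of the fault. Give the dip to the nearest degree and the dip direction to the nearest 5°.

The two traces are lines in the plane: v₁ = (sin 160°·cos 60°, cos 160°·cos 60°, −sin 60°), v₂ = (sin 190°·cos 55°, cos 190°·cos 55°, −sin 55°).
Cross product v₁ × v₂ gives the pole to the plane: n ∝ (0.104, -0.226, 0.143).
tan δ = √(n_x²+n_y²)/n_z = 0.249/0.143, so δ = 60.1°.
Dip direction = atan2(0.104, -0.226) = 155° (azimuth of n's horizontal projection).

true dip 60°, dip direction 155°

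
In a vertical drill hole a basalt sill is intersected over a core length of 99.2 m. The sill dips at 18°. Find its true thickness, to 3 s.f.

True thickness t = h · cos(dip) = 99.2 × cos 18°
t = 99.2 × 0.9511 = 94.345 m

94.3 m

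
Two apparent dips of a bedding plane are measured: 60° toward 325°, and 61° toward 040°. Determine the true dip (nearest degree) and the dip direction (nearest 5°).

Each apparent-dip line lies in the plane. As unit vectors (x east, y north, z up), v₁ plunges 60°→325° and v₂ plunges 61°→040°.
Cross product v₁ × v₂ gives the pole to the plane: n ∝ (0.037, 0.521, 0.234).
tan δ = √(n_x²+n_y²)/n_z = 0.522/0.234, so δ = 65.8°.
Dip direction = atan2(0.037, 0.521) = 4° (azimuth of n's horizontal projection).

true dip 66°, dip direction 005°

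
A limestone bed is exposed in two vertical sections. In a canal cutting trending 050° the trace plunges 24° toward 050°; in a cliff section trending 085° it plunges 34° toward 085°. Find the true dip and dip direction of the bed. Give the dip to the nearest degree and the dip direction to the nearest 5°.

true dip 35°, dip direction 100°

Represent each trace as a vector plunging at its apparent dip toward its trend (east-north-up frame): v₁ = (0.700, 0.587, -0.407), v₂ = (0.826, 0.072, -0.559).
n = v₁ × v₂ = (0.299, -0.055, 0.434) (taken with n_z > 0).
tan δ = √(n_x²+n_y²)/n_z = 0.304/0.434, so δ = 35.0°.
Dip direction = atan2(0.299, -0.055) = 101° (azimuth of n's horizontal projection).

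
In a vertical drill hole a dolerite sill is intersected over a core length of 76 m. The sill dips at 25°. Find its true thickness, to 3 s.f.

True thickness t = h · cos(dip) = 76 × cos 25°
t = 76 × 0.9063 = 68.879 m

68.9 m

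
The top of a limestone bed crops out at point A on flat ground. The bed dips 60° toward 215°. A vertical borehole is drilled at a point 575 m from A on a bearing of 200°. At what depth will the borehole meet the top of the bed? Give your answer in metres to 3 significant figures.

962 m

The hole lies 15° from the dip direction, so the down-dip offset is 575 × cos 15° = 555.41 m.
Depth = down-dip offset × tan(dip) = 555.41 × tan 60° = 555.41 × 1.7321
Depth = 961.99 m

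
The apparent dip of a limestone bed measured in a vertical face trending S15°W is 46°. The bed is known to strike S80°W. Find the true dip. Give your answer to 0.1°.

The section is 65° from the strike.
tan(true dip) = tan 46° / sin 65° = 1.1426
true dip = arctan 1.1426 = 48.81°

48.8°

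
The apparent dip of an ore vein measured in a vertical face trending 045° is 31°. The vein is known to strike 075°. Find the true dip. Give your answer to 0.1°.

50.2°

The section is 30° from the strike.
tan δ = tan α / sin β = tan 31° / sin 30° = 0.6009 / 0.5000 = 1.2017
true dip = arctan 1.2017 = 50.23°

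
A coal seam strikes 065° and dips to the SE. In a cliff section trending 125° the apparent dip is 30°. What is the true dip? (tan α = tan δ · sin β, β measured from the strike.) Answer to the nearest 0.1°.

The section is 60° from the strike.
tan δ = tan α / sin β = tan 30° / sin 60° = 0.5774 / 0.8660 = 0.6667
true dip = arctan 0.6667 = 33.69°

33.7°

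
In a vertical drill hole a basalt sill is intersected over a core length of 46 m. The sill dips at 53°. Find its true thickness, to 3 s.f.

True thickness t = h · cos(dip) = 46 × cos 53°
t = 46 × 0.6018 = 27.683 m

27.7 m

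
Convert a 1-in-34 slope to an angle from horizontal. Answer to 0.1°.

tan θ = 1/34 = 0.0294
θ = arctan(0.0294) = 1.68°

1.7°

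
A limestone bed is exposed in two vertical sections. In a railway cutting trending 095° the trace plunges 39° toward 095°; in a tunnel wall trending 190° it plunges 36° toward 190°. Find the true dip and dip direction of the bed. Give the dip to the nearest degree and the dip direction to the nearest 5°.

true dip 49°, dip direction 140°

Each apparent-dip line lies in the plane. As unit vectors (x east, y north, z up), v₁ plunges 39°→095° and v₂ plunges 36°→190°.
n = v₁ × v₂ = (0.462, -0.543, 0.626) (taken with n_z > 0).
Dip δ = arctan(|n_h|/n_z) = arctan(0.713/0.626) = 48.7°.
The horizontal component of n points toward azimuth atan2(n_x, n_y) = 140°, the dip direction.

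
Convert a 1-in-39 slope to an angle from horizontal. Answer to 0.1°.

tan θ = 1/39 = 0.0256
θ = arctan(0.0256) = 1.47°

1.5°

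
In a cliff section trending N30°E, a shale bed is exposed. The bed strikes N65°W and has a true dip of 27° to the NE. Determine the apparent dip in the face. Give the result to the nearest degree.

27°

Angle between strike (N65°W) and section (N30°E): β = 85°.
tan(apparent dip) = tan 27° · sin 85° = 0.5076
apparent dip = arctan 0.5076 = 26.91°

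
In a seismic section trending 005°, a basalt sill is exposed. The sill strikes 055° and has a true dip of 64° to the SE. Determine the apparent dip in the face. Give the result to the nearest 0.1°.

The section lies 50° from the strike.
tan α = tan 64° × sin 50° = 2.0503 × 0.7660 = 1.5706
α = arctan(1.5706) = 57.52°

57.5°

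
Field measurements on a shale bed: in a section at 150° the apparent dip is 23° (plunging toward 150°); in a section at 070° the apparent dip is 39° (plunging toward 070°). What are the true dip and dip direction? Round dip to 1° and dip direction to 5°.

Each apparent-dip line lies in the plane. As unit vectors (x east, y north, z up), v₁ plunges 23°→150° and v₂ plunges 39°→070°.
n = v₁ × v₂ = (0.606, 0.004, 0.704) (taken with n_z > 0).
Dip δ = arctan(|n_h|/n_z) = arctan(0.606/0.704) = 40.7°.
Dip direction = azimuth of (n_x, n_y) = atan2(0.606, 0.004) = 90°.

true dip 41°, dip direction 090°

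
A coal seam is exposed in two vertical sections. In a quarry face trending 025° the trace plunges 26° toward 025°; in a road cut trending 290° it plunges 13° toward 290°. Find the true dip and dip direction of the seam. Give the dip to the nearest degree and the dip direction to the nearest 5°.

Each apparent-dip line lies in the plane. As unit vectors (x east, y north, z up), v₁ plunges 26°→025° and v₂ plunges 13°→290°.
n = v₁ × v₂ = (-0.037, 0.487, 0.872) (taken with n_z > 0).
Dip δ = arctan(|n_h|/n_z) = arctan(0.488/0.872) = 29.2°.
Dip direction = atan2(-0.037, 0.487) = 356° (azimuth of n's horizontal projection).

true dip 29°, dip direction 355°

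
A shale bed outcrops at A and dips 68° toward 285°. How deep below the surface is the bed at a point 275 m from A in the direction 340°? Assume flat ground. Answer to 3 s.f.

The hole lies 55° from the dip direction, so the down-dip offset is 275 × cos 55° = 157.73 m.
Depth = down-dip offset × tan(dip) = 157.73 × tan 68° = 157.73 × 2.4751
Depth = 390.40 m

390 m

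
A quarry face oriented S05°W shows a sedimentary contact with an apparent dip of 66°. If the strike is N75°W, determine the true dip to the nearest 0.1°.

β = acute angle between strike N75°W and section S05°W = 80°.
tan(true dip) = tan 66° / sin 80° = 2.2807
δ = arctan(2.2807) = 66.32°

66.3°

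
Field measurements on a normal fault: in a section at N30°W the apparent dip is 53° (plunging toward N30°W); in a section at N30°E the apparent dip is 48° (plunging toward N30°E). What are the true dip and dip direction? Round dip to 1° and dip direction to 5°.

The two traces are lines in the plane: v₁ = (sin 330°·cos 53°, cos 330°·cos 53°, −sin 53°), v₂ = (sin 30°·cos 48°, cos 30°·cos 48°, −sin 48°).
The plane normal is n = v₁ × v₂ ∝ (-0.075, 0.491, 0.349).
Dip δ = arctan(|n_h|/n_z) = arctan(0.497/0.349) = 54.9°.
Dip direction = atan2(-0.075, 0.491) = 351° (azimuth of n's horizontal projection).

true dip 55°, dip direction 350°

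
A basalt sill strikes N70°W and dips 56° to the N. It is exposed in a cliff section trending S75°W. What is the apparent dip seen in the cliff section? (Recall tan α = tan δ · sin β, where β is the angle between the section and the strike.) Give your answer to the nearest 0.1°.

Angle between strike (N70°W) and section (S75°W): β = 35°.
tan α = tan 56° × sin 35° = 1.4826 × 0.5736 = 0.8504
α = arctan(0.8504) = 40.38°

40.4°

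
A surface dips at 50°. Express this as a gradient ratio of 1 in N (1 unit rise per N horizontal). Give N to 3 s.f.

1 in 0.839

1 : N means tan θ = 1/N, so N = 1/tan 50° = 1/1.1918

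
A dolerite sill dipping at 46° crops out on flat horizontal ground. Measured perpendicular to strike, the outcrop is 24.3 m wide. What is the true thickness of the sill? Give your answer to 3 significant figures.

17.5 m

True thickness t = w · sin(dip) = 24.3 × sin 46°
t = 24.3 × 0.7193 = 17.480 m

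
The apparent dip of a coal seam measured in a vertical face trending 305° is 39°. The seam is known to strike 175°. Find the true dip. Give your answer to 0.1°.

β = acute angle between strike 175° and section 305° = 50°.
tan δ = tan α / sin β = tan 39° / sin 50° = 0.8098 / 0.7660 = 1.0571
δ = arctan(1.0571) = 46.59°

46.6°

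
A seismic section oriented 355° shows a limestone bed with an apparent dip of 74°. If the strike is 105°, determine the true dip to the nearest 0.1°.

74.9°

β = acute angle between strike 105° and section 355° = 70°.
tan(true dip) = tan 74° / sin 70° = 3.7112
δ = arctan(3.7112) = 74.92°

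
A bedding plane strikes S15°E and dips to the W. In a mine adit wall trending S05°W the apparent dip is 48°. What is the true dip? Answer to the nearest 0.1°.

β = acute angle between strike S15°E and section S05°W = 20°.
tan δ = tan α / sin β = tan 48° / sin 20° = 1.1106 / 0.3420 = 3.2472
true dip = arctan 3.2472 = 72.88°

72.9°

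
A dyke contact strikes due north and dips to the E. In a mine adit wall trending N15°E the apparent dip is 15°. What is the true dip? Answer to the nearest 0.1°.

46.0°

β = acute angle between strike due north and section N15°E = 15°.
tan δ = tan α / sin β = tan 15° / sin 15° = 0.2679 / 0.2588 = 1.0353
true dip = arctan 1.0353 = 45.99°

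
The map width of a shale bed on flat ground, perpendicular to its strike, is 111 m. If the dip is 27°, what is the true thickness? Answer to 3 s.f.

50.4 m

True thickness t = w · sin(dip) = 111 × sin 27°
t = 111 × 0.4540 = 50.393 m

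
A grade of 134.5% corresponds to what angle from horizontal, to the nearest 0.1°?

tan θ = 134.5/100 = 1.3450
θ = arctan(1.3450) = 53.37°

53.4°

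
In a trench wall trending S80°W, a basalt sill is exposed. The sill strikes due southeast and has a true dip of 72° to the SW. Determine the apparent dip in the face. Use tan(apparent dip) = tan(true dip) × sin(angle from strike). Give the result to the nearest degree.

68°

Angle between strike (due southeast) and section (S80°W): β = 55°.
tan(apparent dip) = tan 72° · sin 55° = 2.5211
α = arctan(2.5211) = 68.36°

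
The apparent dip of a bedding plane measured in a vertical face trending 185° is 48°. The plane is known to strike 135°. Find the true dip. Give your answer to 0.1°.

β = acute angle between strike 135° and section 185° = 50°.
tan(true dip) = tan 48° / sin 50° = 1.4498
δ = arctan(1.4498) = 55.40°

55.4°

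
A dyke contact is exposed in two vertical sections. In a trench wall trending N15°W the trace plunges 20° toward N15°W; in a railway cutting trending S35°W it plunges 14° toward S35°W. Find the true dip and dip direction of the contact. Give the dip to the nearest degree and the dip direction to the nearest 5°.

The two traces are lines in the plane: v₁ = (sin 345°·cos 20°, cos 345°·cos 20°, −sin 20°), v₂ = (sin 215°·cos 14°, cos 215°·cos 14°, −sin 14°).
Cross product v₁ × v₂ gives the pole to the plane: n ∝ (-0.491, 0.132, 0.698).
Dip δ = arctan(|n_h|/n_z) = arctan(0.509/0.698) = 36.1°.
Dip direction = azimuth of (n_x, n_y) = atan2(-0.491, 0.132) = 285°.

true dip 36°, dip direction 285°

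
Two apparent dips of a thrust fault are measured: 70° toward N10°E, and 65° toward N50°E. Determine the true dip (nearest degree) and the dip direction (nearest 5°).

true dip 70°, dip direction 010°

Represent each trace as a vector plunging at its apparent dip toward its trend (east-north-up frame): v₁ = (0.059, 0.337, -0.940), v₂ = (0.324, 0.272, -0.906).
Cross product v₁ × v₂ gives the pole to the plane: n ∝ (0.050, 0.250, 0.093).
tan δ = √(n_x²+n_y²)/n_z = 0.255/0.093, so δ = 70.0°.
Dip direction = atan2(0.050, 0.250) = 11° (azimuth of n's horizontal projection).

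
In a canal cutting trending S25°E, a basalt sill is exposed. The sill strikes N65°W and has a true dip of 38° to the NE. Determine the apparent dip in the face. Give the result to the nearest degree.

The strike is N65°W and the section trends S25°E; the acute angle between them is β = 40°.
tan(apparent dip) = tan 38° · sin 40° = 0.5022
α = arctan(0.5022) = 26.67°

27°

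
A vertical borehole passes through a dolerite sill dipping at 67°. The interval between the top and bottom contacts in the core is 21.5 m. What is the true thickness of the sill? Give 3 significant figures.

True thickness t = h · cos(dip) = 21.5 × cos 67°
t = 21.5 × 0.3907 = 8.401 m

8.40 m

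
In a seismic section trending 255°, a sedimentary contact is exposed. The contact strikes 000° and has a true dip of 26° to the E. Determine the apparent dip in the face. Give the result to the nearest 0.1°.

Angle between strike (000°) and section (255°): β = 75°.
tan α = tan 26° × sin 75° = 0.4877 × 0.9659 = 0.4711
α = arctan(0.4711) = 25.23°

25.2°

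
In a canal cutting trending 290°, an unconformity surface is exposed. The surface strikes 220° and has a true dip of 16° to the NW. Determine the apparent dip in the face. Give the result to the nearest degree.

15°

Angle between strike (220°) and section (290°): β = 70°.
tan α = tan 16° × sin 70° = 0.2867 × 0.9397 = 0.2695
apparent dip = arctan 0.2695 = 15.08°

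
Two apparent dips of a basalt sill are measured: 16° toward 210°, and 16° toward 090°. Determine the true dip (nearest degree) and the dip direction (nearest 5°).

Each apparent-dip line lies in the plane. As unit vectors (x east, y north, z up), v₁ plunges 16°→210° and v₂ plunges 16°→090°.
n = v₁ × v₂ = (0.229, -0.397, 0.800) (taken with n_z > 0).
tan δ = √(n_x²+n_y²)/n_z = 0.459/0.800, so δ = 29.8°.
Dip direction = azimuth of (n_x, n_y) = atan2(0.229, -0.397) = 150°.

true dip 30°, dip direction 150°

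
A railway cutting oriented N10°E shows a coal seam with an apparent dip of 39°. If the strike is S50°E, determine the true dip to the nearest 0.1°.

The section is 60° from the strike.
tan(true dip) = tan 39° / sin 60° = 0.9351
true dip = arctan 0.9351 = 43.08°

43.1°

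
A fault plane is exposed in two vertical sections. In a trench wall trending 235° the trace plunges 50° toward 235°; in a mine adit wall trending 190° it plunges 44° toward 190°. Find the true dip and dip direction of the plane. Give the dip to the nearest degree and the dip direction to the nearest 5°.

true dip 50°, dip direction 225°

Represent each trace as a vector plunging at its apparent dip toward its trend (east-north-up frame): v₁ = (-0.527, -0.369, -0.766), v₂ = (-0.125, -0.708, -0.695).
n = v₁ × v₂ = (-0.287, -0.270, 0.327) (taken with n_z > 0).
tan δ = √(n_x²+n_y²)/n_z = 0.394/0.327, so δ = 50.3°.
Dip direction = azimuth of (n_x, n_y) = atan2(-0.287, -0.270) = 227°.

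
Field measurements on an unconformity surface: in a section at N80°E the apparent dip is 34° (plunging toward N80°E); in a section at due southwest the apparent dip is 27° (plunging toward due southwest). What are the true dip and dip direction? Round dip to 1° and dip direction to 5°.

true dip 63°, dip direction 150°

The two traces are lines in the plane: v₁ = (sin 80°·cos 34°, cos 80°·cos 34°, −sin 34°), v₂ = (sin 225°·cos 27°, cos 225°·cos 27°, −sin 27°).
n = v₁ × v₂ = (0.418, -0.723, 0.424) (taken with n_z > 0).
Dip δ = arctan(|n_h|/n_z) = arctan(0.835/0.424) = 63.1°.
The horizontal component of n points toward azimuth atan2(n_x, n_y) = 150°, the dip direction.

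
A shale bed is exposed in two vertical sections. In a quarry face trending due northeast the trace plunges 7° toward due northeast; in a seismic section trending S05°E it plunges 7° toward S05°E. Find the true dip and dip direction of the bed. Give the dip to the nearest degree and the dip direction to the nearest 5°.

true dip 16°, dip direction 110°

The two traces are lines in the plane: v₁ = (sin 45°·cos 7°, cos 45°·cos 7°, −sin 7°), v₂ = (sin 175°·cos 7°, cos 175°·cos 7°, −sin 7°).
n = v₁ × v₂ = (0.206, -0.075, 0.755) (taken with n_z > 0).
Dip δ = arctan(|n_h|/n_z) = arctan(0.219/0.755) = 16.2°.
Dip direction = atan2(0.206, -0.075) = 110° (azimuth of n's horizontal projection).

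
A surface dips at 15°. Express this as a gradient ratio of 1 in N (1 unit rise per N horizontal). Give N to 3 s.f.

1 : N means tan θ = 1/N, so N = 1/tan 15° = 1/0.2679

1 in 3.73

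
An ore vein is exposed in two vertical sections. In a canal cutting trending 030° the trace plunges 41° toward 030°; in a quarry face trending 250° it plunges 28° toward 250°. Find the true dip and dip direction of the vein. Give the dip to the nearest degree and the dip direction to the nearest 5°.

The two traces are lines in the plane: v₁ = (sin 30°·cos 41°, cos 30°·cos 41°, −sin 41°), v₂ = (sin 250°·cos 28°, cos 250°·cos 28°, −sin 28°).
The plane normal is n = v₁ × v₂ ∝ (-0.505, 0.721, 0.428).
Dip δ = arctan(|n_h|/n_z) = arctan(0.881/0.428) = 64.1°.
Dip direction = atan2(-0.505, 0.721) = 325° (azimuth of n's horizontal projection).

true dip 64°, dip direction 325°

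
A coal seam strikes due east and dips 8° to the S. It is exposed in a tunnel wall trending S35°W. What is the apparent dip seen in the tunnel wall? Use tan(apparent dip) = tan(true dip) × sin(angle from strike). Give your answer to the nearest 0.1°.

The strike is due east and the section trends S35°W; the acute angle between them is β = 55°.
tan α = tan 8° × sin 55° = 0.1405 × 0.8192 = 0.1151
α = arctan(0.1151) = 6.57°

6.6°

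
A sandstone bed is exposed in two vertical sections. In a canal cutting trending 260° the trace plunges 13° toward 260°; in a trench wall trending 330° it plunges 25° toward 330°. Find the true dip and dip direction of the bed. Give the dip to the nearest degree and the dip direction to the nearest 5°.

The two traces are lines in the plane: v₁ = (sin 260°·cos 13°, cos 260°·cos 13°, −sin 13°), v₂ = (sin 330°·cos 25°, cos 330°·cos 25°, −sin 25°).
n = v₁ × v₂ = (-0.248, 0.304, 0.830) (taken with n_z > 0).
Dip δ = arctan(|n_h|/n_z) = arctan(0.392/0.830) = 25.3°.
The horizontal component of n points toward azimuth atan2(n_x, n_y) = 321°, the dip direction.

true dip 25°, dip direction 320°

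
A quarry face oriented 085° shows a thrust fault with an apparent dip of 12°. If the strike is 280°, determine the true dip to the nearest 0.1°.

39.4°

The section is 15° from the strike.
tan(true dip) = tan 12° / sin 15° = 0.8213
true dip = arctan 0.8213 = 39.39°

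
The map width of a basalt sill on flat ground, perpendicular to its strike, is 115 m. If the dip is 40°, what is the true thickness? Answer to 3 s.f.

73.9 m

True thickness t = w · sin(dip) = 115 × sin 40°
t = 115 × 0.6428 = 73.921 m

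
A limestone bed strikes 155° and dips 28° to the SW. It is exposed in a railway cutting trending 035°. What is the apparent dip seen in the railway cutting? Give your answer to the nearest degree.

Angle between strike (155°) and section (035°): β = 60°.
tan(apparent dip) = tan 28° · sin 60° = 0.4605
apparent dip = arctan 0.4605 = 24.72°

25°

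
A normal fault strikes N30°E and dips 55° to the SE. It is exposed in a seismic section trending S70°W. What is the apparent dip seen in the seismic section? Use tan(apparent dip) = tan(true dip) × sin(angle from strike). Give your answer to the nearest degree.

Angle between strike (N30°E) and section (S70°W): β = 40°.
tan α = tan 55° × sin 40° = 1.4281 × 0.6428 = 0.9180
α = arctan(0.9180) = 42.55°

43°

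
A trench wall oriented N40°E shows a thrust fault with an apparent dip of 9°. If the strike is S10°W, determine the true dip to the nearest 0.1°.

17.6°

The section is 30° from the strike.
tan(true dip) = tan 9° / sin 30° = 0.3168
δ = arctan(0.3168) = 17.58°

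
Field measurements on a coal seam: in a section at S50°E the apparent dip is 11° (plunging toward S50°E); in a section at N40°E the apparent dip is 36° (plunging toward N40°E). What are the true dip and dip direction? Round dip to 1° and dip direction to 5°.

true dip 37°, dip direction 055°

Each apparent-dip line lies in the plane. As unit vectors (x east, y north, z up), v₁ plunges 11°→S50°E and v₂ plunges 36°→N40°E.
Cross product v₁ × v₂ gives the pole to the plane: n ∝ (0.489, 0.343, 0.794).
Dip δ = arctan(|n_h|/n_z) = arctan(0.597/0.794) = 36.9°.
Dip direction = atan2(0.489, 0.343) = 55° (azimuth of n's horizontal projection).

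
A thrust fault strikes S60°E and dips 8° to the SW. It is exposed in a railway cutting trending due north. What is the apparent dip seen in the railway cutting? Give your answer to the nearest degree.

7°

The section lies 60° from the strike.
tan α = tan 8° × sin 60° = 0.1405 × 0.8660 = 0.1217
apparent dip = arctan 0.1217 = 6.94°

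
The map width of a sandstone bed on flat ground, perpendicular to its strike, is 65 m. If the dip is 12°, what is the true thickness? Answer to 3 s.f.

13.5 m

True thickness t = w · sin(dip) = 65 × sin 12°
t = 65 × 0.2079 = 13.514 m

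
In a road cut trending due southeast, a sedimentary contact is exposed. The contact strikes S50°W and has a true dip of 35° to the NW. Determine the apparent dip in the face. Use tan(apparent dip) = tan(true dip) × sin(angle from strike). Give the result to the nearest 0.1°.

The strike is S50°W and the section trends due southeast; the acute angle between them is β = 85°.
tan(apparent dip) = tan 35° · sin 85° = 0.6975
α = arctan(0.6975) = 34.90°

34.9°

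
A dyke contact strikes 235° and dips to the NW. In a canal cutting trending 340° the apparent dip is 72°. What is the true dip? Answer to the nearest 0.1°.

The section is 75° from the strike.
tan(true dip) = tan 72° / sin 75° = 3.1863
true dip = arctan 3.1863 = 72.58°

72.6°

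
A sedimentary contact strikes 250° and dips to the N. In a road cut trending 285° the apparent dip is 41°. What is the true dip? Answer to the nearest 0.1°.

β = acute angle between strike 250° and section 285° = 35°.
tan δ = tan α / sin β = tan 41° / sin 35° = 0.8693 / 0.5736 = 1.5156
true dip = arctan 1.5156 = 56.58°

56.6°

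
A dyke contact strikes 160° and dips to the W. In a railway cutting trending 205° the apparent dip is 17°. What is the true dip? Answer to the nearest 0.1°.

The section is 45° from the strike.
tan(true dip) = tan 17° / sin 45° = 0.4324
true dip = arctan 0.4324 = 23.38°

23.4°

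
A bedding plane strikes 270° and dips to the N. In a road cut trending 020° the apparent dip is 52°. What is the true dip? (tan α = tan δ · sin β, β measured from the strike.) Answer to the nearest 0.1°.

The section is 70° from the strike.
tan(true dip) = tan 52° / sin 70° = 1.3621
true dip = arctan 1.3621 = 53.72°

53.7°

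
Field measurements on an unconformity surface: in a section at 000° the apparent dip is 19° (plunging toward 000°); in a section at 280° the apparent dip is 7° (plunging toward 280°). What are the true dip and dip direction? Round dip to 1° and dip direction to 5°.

Represent each trace as a vector plunging at its apparent dip toward its trend (east-north-up frame): v₁ = (0.000, 0.946, -0.326), v₂ = (-0.977, 0.172, -0.122).
n = v₁ × v₂ = (-0.059, 0.318, 0.924) (taken with n_z > 0).
True dip = arccos(n_z / |n|) = arccos(0.9438) = 19.3°.
Dip direction = azimuth of (n_x, n_y) = atan2(-0.059, 0.318) = 349°.

true dip 19°, dip direction 350°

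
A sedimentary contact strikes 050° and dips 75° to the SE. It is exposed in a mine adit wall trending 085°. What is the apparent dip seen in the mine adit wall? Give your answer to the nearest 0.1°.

65.0°

Angle between strike (050°) and section (085°): β = 35°.
tan(apparent dip) = tan 75° · sin 35° = 2.1406
apparent dip = arctan 2.1406 = 64.96°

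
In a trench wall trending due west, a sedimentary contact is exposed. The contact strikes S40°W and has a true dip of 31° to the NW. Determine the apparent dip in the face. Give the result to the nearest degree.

The section lies 50° from the strike.
tan α = tan 31° × sin 50° = 0.6009 × 0.7660 = 0.4603
α = arctan(0.4603) = 24.72°

25°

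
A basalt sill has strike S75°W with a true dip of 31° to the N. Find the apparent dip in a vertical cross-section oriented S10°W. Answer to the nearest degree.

29°

Angle between strike (S75°W) and section (S10°W): β = 65°.
tan(apparent dip) = tan 31° · sin 65° = 0.5446
apparent dip = arctan 0.5446 = 28.57°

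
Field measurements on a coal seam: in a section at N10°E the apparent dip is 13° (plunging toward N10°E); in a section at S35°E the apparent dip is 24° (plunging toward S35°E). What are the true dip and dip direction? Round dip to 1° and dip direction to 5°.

true dip 42°, dip direction 085°

The two traces are lines in the plane: v₁ = (sin 10°·cos 13°, cos 10°·cos 13°, −sin 13°), v₂ = (sin 145°·cos 24°, cos 145°·cos 24°, −sin 24°).
n = v₁ × v₂ = (0.559, 0.049, 0.629) (taken with n_z > 0).
Dip δ = arctan(|n_h|/n_z) = arctan(0.561/0.629) = 41.7°.
Dip direction = atan2(0.559, 0.049) = 85° (azimuth of n's horizontal projection).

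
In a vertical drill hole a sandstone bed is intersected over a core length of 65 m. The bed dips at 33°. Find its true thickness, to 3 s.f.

54.5 m

True thickness t = h · cos(dip) = 65 × cos 33°
t = 65 × 0.8387 = 54.514 m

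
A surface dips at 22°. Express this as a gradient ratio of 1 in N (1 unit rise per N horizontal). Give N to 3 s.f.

1 in 2.48

1 : N means tan θ = 1/N, so N = 1/tan 22° = 1/0.4040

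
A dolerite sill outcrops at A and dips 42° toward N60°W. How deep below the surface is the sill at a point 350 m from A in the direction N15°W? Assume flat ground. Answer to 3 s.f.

The hole lies 45° from the dip direction, so the down-dip offset is 350 × cos 45° = 247.49 m.
Depth = down-dip offset × tan(dip) = 247.49 × tan 42° = 247.49 × 0.9004
Depth = 222.84 m

223 m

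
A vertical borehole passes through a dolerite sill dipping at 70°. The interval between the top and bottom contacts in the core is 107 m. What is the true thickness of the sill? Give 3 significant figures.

36.6 m

True thickness t = h · cos(dip) = 107 × cos 70°
t = 107 × 0.3420 = 36.596 m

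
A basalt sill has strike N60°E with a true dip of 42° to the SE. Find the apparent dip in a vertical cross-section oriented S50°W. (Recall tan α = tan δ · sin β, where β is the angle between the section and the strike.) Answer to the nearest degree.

Angle between strike (N60°E) and section (S50°W): β = 10°.
tan α = tan 42° × sin 10° = 0.9004 × 0.1736 = 0.1564
α = arctan(0.1564) = 8.89°

9°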